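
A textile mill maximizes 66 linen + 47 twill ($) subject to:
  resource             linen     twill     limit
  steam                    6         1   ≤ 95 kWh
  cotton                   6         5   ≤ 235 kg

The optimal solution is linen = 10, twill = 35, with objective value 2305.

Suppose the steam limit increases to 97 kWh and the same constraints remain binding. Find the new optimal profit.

2309

Check each constraint at x*: steam 95/95 (tight); cotton 235/235 (tight).
The binding rows give the dual system: 6·y_steam + 6·y_cotton = 66 and 1·y_steam + 5·y_cotton = 47.
→ y_steam = 2 and y_cotton = 9.
Δz = y_steam·Δb = 2 × (2) = 4, so new z* = 2305 + 4 = 2309.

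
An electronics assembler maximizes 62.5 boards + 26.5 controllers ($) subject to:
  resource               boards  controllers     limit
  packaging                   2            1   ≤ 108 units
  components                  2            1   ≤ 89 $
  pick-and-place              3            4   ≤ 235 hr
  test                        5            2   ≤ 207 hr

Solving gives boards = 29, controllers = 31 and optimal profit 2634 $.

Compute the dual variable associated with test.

9.5

Binding: components and test. Non-binding: packaging (19 unused), pick-and-place (24 unused).
Slack constraints have shadow price 0 (complementary slackness).
The binding rows give the dual system: 2·y_components + 5·y_test = 62.5 and 1·y_components + 2·y_test = 26.5.
Solving: y_components = 7.5, y_test = 9.5.
Shadow price of test = 9.5.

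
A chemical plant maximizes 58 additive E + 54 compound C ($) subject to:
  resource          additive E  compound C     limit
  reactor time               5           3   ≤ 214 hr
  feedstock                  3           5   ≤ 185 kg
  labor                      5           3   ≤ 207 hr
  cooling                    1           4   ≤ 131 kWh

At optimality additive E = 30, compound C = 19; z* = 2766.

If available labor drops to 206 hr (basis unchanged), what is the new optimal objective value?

2758

At the optimum: reactor time uses 207 of 214 (slack = 7); feedstock uses 185 of 185 (binding); labor uses 207 of 207 (binding); cooling uses 106 of 131 (slack = 25).
By complementary slackness, y = 0 for the non-binding constraints.
Dual feasibility on the basic columns requires 3·y_feedstock + 5·y_labor = 58, 5·y_feedstock + 3·y_labor = 54.
→ y_feedstock = 6 and y_labor = 8.
Δz = y_labor·Δb = 8 × (-1) = -8, so new z* = 2766 − 8 = 2758.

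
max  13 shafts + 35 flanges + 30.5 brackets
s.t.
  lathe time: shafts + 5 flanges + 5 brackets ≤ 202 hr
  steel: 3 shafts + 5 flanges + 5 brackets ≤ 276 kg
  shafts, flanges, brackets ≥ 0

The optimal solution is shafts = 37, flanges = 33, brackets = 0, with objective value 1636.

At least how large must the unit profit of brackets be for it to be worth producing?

Check each constraint at x*: lathe time 202/202 (tight); steel 276/276 (tight).
The binding rows give the dual system: 1·y_lathe time + 3·y_steel = 13 and 5·y_lathe time + 5·y_steel = 35.
→ y_lathe time = 4 and y_steel = 3.
brackets enters the basis when its profit ≥ yᵀa₃ = 4·5 + 3·5 = 35.

35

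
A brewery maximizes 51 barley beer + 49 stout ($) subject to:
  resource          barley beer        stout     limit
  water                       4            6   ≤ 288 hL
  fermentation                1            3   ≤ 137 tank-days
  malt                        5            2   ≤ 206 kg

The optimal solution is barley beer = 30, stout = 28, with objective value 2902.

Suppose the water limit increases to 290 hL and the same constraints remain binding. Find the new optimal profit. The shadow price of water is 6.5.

2915

Δb = 2, so new z* = 2902 + (6.5)·(2) = 2902 + 13 = 2915.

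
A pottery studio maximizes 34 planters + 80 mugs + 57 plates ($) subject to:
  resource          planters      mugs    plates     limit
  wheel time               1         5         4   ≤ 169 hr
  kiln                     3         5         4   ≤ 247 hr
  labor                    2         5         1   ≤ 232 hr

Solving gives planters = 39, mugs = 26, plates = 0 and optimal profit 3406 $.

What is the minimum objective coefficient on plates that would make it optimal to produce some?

At the optimum: wheel time uses 169 of 169 (binding); kiln uses 247 of 247 (binding); labor uses 208 of 232 (slack = 24).
By complementary slackness, y = 0 for the non-binding constraint.
From A_Bᵀ y = c: 1·y_wheel time + 3·y_kiln = 34; 5·y_wheel time + 5·y_kiln = 80.
This yields shadow prices y_wheel time = 7, y_kiln = 9.
plates enters the basis when its profit ≥ yᵀa₃ = 7·4 + 9·4 = 64.

64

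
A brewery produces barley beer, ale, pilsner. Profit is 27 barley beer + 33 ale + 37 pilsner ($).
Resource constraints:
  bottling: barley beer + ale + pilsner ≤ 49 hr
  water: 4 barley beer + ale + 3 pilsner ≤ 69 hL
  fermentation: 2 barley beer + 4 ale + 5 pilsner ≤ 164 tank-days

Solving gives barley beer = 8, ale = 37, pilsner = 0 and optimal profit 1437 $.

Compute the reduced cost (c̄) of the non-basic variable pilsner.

-9.5

Check each constraint at x*: bottling 45/49 (slack 4); water 69/69 (tight); fermentation 164/164 (tight).
By complementary slackness, y = 0 for the non-binding constraint.
From A_Bᵀ y = c: 4·y_water + 2·y_fermentation = 27; 1·y_water + 4·y_fermentation = 33.
Solving: y_water = 3, y_fermentation = 7.5.
Reduced cost of pilsner: c₃ − yᵀa₃ = 37 − (3·3 + 7.5·5) = 37 − 46.5 = -9.5.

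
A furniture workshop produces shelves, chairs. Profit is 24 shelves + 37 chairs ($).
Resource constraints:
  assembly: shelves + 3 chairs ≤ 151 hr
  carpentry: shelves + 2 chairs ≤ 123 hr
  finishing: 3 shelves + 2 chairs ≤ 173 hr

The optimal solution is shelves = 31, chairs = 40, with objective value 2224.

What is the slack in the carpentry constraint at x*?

carpentry used = 1·31 + 2·40 = 111; slack = 123 − 111 = 12.

12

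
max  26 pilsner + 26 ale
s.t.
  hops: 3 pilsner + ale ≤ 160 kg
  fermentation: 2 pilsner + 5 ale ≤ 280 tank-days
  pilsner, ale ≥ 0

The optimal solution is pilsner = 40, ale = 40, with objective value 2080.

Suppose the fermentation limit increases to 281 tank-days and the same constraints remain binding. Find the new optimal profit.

2084

At the optimum: hops uses 160 of 160 (binding); fermentation uses 280 of 280 (binding).
The binding rows give the dual system: 3·y_hops + 2·y_fermentation = 26 and 1·y_hops + 5·y_fermentation = 26.
→ y_hops = 6 and y_fermentation = 4.
Δz = y_fermentation·Δb = 4 × (1) = 4, so new z* = 2080 + 4 = 2084.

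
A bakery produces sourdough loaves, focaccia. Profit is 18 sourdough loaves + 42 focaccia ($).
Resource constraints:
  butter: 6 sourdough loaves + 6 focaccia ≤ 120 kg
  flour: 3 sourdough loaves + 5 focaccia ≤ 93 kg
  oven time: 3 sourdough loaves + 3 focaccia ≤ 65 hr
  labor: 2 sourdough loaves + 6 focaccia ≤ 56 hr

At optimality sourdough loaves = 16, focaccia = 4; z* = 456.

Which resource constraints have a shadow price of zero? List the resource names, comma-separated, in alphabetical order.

butter: 120/120 (binding)
flour: 68/93 (slack 25)
oven time: 60/65 (slack 5)
labor: 56/56 (binding)
By complementary slackness, a constraint with positive slack has shadow price 0 → flour, oven time.

flour, oven time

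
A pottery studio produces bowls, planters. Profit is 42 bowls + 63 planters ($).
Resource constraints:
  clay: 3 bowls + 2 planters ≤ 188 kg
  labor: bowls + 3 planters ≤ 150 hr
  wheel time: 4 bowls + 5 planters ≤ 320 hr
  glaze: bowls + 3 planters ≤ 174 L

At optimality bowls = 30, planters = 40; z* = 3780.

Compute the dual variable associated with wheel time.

9

At the optimum: clay uses 170 of 188 (slack = 18); labor uses 150 of 150 (binding); wheel time uses 320 of 320 (binding); glaze uses 150 of 174 (slack = 24).
By complementary slackness, y = 0 for the non-binding constraints.
Dual feasibility on the basic columns requires 1·y_labor + 4·y_wheel time = 42, 3·y_labor + 5·y_wheel time = 63.
→ y_labor = 6 and y_wheel time = 9.
Shadow price of wheel time = 9.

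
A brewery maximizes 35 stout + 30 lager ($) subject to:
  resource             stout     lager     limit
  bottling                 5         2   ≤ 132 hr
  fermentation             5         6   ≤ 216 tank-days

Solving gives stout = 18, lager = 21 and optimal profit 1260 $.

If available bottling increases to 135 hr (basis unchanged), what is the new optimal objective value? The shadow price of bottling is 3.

1269

Δb = 3, so new z* = 1260 + (3)·(3) = 1260 + 9 = 1269.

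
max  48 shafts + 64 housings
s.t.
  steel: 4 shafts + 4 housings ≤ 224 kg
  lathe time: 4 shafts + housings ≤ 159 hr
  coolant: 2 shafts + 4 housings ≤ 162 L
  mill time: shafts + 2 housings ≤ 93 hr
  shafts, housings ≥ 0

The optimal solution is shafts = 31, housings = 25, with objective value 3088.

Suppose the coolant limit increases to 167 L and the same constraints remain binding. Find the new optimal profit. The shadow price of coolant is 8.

3128

Δb = 5, so new z* = 3088 + (8)·(5) = 3088 + 40 = 3128.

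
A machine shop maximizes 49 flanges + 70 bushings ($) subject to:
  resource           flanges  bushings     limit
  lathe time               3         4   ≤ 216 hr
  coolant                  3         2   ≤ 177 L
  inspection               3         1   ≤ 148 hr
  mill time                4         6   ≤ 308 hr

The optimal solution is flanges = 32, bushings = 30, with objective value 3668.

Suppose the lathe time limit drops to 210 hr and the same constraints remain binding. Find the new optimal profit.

3626

At the optimum: lathe time uses 216 of 216 (binding); coolant uses 156 of 177 (slack = 21); inspection uses 126 of 148 (slack = 22); mill time uses 308 of 308 (binding).
By complementary slackness, y = 0 for the non-binding constraints.
From A_Bᵀ y = c: 3·y_lathe time + 4·y_mill time = 49; 4·y_lathe time + 6·y_mill time = 70.
Solving: y_lathe time = 7, y_mill time = 7.
Δz = y_lathe time·Δb = 7 × (-6) = -42, so new z* = 3668 − 42 = 3626.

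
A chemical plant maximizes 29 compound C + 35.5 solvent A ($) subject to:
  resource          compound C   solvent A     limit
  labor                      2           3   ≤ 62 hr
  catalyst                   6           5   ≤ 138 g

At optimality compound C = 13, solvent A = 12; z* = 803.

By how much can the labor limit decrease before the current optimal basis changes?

Binding constraints: labor, catalyst. The basis is B = [[2,3],[6,5]] with det -8.
Per unit decrease in labor, x* moves by d = (0.625, -0.75).
The basis stays optimal until solvent A reaches 0; allowable decrease = 16 hr.

16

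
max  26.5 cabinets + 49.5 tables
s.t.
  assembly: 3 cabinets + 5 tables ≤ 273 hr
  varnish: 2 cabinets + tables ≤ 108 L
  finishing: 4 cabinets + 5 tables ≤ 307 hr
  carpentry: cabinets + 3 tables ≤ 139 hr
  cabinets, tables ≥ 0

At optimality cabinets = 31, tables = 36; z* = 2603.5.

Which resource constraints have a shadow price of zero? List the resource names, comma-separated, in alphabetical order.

finishing, varnish

assembly: 273/273 (binding)
varnish: 98/108 (slack 10)
finishing: 304/307 (slack 3)
carpentry: 139/139 (binding)
By complementary slackness, a constraint with positive slack has shadow price 0 → finishing, varnish.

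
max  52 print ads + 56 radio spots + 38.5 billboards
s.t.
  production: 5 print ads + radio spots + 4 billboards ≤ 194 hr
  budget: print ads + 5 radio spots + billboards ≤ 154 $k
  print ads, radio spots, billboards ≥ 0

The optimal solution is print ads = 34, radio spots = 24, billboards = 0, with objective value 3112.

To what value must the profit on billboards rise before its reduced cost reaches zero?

43.5

Check each constraint at x*: production 194/194 (tight); budget 154/154 (tight).
The binding rows give the dual system: 5·y_production + 1·y_budget = 52 and 1·y_production + 5·y_budget = 56.
Solving: y_production = 8.5, y_budget = 9.5.
billboards enters the basis when its profit ≥ yᵀa₃ = 8.5·4 + 9.5·1 = 43.5.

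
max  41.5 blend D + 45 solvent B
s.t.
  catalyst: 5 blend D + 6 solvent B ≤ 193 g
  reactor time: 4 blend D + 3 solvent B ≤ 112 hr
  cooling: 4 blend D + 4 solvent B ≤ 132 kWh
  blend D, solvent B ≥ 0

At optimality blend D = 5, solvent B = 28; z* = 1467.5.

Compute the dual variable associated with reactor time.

Binding: catalyst and cooling. Non-binding: reactor time (8 unused).
Slack constraints have shadow price 0 (complementary slackness).
The binding rows give the dual system: 5·y_catalyst + 4·y_cooling = 41.5 and 6·y_catalyst + 4·y_cooling = 45.
Solving: y_catalyst = 3.5, y_cooling = 6.
Shadow price of reactor time = 0.

0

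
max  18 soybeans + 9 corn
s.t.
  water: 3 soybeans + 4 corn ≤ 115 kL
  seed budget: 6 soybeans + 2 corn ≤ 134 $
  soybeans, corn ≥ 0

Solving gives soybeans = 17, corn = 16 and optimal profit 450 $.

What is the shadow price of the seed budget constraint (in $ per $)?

Check each constraint at x*: water 115/115 (tight); seed budget 134/134 (tight).
The binding rows give the dual system: 3·y_water + 6·y_seed budget = 18 and 4·y_water + 2·y_seed budget = 9.
→ y_water = 1 and y_seed budget = 2.5.
Shadow price of seed budget = 2.5.

2.5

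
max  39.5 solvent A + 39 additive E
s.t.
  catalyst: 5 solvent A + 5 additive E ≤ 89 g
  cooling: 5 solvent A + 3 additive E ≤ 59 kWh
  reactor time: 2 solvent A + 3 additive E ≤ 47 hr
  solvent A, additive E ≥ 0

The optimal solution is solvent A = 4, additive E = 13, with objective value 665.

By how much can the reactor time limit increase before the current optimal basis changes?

3.6

Binding constraints: cooling, reactor time. The basis is B = [[5,3],[2,3]] with det 9.
Per unit increase in reactor time, x* moves by d = (-0.3333, 0.5556).
The basis stays optimal until catalyst becomes binding; allowable increase = 3.6 hr.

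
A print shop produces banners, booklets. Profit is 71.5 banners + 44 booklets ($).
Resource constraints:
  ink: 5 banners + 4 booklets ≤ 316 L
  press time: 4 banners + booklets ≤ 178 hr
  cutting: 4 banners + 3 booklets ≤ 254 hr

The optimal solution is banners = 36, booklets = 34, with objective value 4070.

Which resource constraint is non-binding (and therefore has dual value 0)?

ink: 316/316 (binding)
press time: 178/178 (binding)
cutting: 246/254 (slack 8)
By complementary slackness, a constraint with positive slack has shadow price 0 → cutting.

cutting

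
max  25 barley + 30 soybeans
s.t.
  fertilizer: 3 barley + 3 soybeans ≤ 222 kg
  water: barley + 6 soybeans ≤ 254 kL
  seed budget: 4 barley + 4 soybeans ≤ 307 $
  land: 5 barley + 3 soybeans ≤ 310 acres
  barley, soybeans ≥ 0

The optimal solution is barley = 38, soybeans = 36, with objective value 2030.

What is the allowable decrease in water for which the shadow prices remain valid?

Binding constraints: fertilizer, water. The basis is B = [[3,3],[1,6]] with det 15.
Per unit decrease in water, x* moves by d = (0.2, -0.2).
The basis stays optimal until land becomes binding; allowable decrease = 30 kL.

30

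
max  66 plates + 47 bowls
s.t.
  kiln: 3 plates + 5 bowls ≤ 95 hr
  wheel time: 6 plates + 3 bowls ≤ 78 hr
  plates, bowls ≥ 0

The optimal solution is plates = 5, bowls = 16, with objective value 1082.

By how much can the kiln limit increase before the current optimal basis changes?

35

Binding constraints: kiln, wheel time. The basis is B = [[3,5],[6,3]] with det -21.
Per unit increase in kiln, x* moves by d = (-0.1429, 0.2857).
The basis stays optimal until plates reaches 0; allowable increase = 35 hr.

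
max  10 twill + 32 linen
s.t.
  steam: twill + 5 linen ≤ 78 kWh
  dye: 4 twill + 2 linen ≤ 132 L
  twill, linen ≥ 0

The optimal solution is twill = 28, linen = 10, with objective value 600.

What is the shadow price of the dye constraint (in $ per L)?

Check each constraint at x*: steam 78/78 (tight); dye 132/132 (tight).
From A_Bᵀ y = c: 1·y_steam + 4·y_dye = 10; 5·y_steam + 2·y_dye = 32.
Solving: y_steam = 6, y_dye = 1.
Shadow price of dye = 1.

1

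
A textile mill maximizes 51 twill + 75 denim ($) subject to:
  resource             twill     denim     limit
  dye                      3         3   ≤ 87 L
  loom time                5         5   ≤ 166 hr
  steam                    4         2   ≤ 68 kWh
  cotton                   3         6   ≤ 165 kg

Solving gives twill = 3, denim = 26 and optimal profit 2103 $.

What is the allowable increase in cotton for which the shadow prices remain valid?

9

Binding constraints: dye, cotton. The basis is B = [[3,3],[3,6]] with det 9.
Per unit increase in cotton, x* moves by d = (-0.3333, 0.3333).
The basis stays optimal until twill reaches 0; allowable increase = 9 kg.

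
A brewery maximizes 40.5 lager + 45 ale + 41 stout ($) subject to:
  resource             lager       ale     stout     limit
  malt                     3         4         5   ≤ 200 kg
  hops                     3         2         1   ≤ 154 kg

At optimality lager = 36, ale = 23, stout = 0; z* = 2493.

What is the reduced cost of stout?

-8.5

Both malt and hops are binding at x*.
Dual feasibility on the basic columns requires 3·y_malt + 3·y_hops = 40.5, 4·y_malt + 2·y_hops = 45.
Solving: y_malt = 9, y_hops = 4.5.
Reduced cost of stout: c₃ − yᵀa₃ = 41 − (9·5 + 4.5·1) = 41 − 49.5 = -8.5.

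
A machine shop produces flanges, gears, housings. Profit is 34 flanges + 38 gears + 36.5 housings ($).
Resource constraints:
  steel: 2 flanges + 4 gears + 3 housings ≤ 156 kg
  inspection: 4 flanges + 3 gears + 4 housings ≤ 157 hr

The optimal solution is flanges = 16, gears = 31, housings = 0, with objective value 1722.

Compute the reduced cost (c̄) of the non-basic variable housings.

-2.5

Check each constraint at x*: steel 156/156 (tight); inspection 157/157 (tight).
The binding rows give the dual system: 2·y_steel + 4·y_inspection = 34 and 4·y_steel + 3·y_inspection = 38.
This yields shadow prices y_steel = 5, y_inspection = 6.
Reduced cost of housings: c₃ − yᵀa₃ = 36.5 − (5·3 + 6·4) = 36.5 − 39 = -2.5.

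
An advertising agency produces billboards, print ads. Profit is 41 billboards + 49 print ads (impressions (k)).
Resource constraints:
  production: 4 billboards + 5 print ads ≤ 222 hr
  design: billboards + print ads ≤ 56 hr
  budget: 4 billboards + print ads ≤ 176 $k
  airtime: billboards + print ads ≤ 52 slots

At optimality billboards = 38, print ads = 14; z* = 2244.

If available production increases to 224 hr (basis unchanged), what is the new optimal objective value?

2260

Binding: production and airtime. Non-binding: design (4 unused), budget (10 unused).
Since design, budget are not tight, their duals are 0.
From A_Bᵀ y = c: 4·y_production + 1·y_airtime = 41; 5·y_production + 1·y_airtime = 49.
This yields shadow prices y_production = 8, y_airtime = 9.
Δz = y_production·Δb = 8 × (2) = 16, so new z* = 2244 + 16 = 2260.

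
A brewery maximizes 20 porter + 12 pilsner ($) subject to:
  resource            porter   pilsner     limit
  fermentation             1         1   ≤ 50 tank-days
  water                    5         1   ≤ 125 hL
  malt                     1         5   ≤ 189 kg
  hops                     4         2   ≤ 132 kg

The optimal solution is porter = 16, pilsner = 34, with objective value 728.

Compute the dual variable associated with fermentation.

4

Check each constraint at x*: fermentation 50/50 (tight); water 114/125 (slack 11); malt 186/189 (slack 3); hops 132/132 (tight).
By complementary slackness, y = 0 for the non-binding constraints.
Dual feasibility on the basic columns requires 1·y_fermentation + 4·y_hops = 20, 1·y_fermentation + 2·y_hops = 12.
→ y_fermentation = 4 and y_hops = 4.
Shadow price of fermentation = 4.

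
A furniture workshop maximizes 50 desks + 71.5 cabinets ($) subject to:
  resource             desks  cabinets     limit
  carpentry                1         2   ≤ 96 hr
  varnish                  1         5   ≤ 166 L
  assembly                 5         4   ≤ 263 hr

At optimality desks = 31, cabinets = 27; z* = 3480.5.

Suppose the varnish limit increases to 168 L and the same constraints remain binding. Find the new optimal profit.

3495.5

Check each constraint at x*: carpentry 85/96 (slack 11); varnish 166/166 (tight); assembly 263/263 (tight).
By complementary slackness, y = 0 for the non-binding constraint.
From A_Bᵀ y = c: 1·y_varnish + 5·y_assembly = 50; 5·y_varnish + 4·y_assembly = 71.5.
Solving: y_varnish = 7.5, y_assembly = 8.5.
Δz = y_varnish·Δb = 7.5 × (2) = 15, so new z* = 3480.5 + 15 = 3495.5.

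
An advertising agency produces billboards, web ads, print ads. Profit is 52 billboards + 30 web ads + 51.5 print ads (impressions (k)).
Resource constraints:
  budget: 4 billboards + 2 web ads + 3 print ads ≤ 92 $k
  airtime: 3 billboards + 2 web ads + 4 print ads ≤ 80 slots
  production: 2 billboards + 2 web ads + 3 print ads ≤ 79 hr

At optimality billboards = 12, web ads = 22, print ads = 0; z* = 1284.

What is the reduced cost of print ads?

Binding: budget and airtime. Non-binding: production (11 unused).
By complementary slackness, y = 0 for the non-binding constraint.
Dual feasibility on the basic columns requires 4·y_budget + 3·y_airtime = 52, 2·y_budget + 2·y_airtime = 30.
Solving: y_budget = 7, y_airtime = 8.
Reduced cost of print ads: c₃ − yᵀa₃ = 51.5 − (7·3 + 8·4) = 51.5 − 53 = -1.5.

-1.5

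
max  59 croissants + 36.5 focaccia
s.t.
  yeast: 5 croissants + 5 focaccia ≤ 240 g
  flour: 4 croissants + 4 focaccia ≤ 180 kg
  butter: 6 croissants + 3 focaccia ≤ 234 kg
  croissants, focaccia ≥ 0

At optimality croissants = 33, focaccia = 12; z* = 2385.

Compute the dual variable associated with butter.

Binding: flour and butter. Non-binding: yeast (15 unused).
Slack constraints have shadow price 0 (complementary slackness).
Dual feasibility on the basic columns requires 4·y_flour + 6·y_butter = 59, 4·y_flour + 3·y_butter = 36.5.
This yields shadow prices y_flour = 3.5, y_butter = 7.5.
Shadow price of butter = 7.5.

7.5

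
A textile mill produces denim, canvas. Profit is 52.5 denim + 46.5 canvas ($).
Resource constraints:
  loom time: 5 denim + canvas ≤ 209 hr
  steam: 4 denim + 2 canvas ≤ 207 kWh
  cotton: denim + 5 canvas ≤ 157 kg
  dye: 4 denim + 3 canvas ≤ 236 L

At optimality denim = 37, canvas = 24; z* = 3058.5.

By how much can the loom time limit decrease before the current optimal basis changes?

Binding constraints: loom time, cotton. The basis is B = [[5,1],[1,5]] with det 24.
Per unit decrease in loom time, x* moves by d = (-0.2083, 0.0417).
The basis stays optimal until denim reaches 0; allowable decrease = 177.6 hr.

177.6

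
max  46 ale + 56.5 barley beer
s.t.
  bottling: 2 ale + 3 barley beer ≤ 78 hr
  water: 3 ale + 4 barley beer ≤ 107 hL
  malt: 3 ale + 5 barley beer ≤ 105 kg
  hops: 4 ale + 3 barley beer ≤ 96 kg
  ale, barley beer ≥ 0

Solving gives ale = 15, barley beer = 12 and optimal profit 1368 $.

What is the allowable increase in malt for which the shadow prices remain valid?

Binding constraints: malt, hops. The basis is B = [[3,5],[4,3]] with det -11.
Per unit increase in malt, x* moves by d = (-0.2727, 0.3636).
The basis stays optimal until bottling becomes binding; allowable increase = 22 kg.

22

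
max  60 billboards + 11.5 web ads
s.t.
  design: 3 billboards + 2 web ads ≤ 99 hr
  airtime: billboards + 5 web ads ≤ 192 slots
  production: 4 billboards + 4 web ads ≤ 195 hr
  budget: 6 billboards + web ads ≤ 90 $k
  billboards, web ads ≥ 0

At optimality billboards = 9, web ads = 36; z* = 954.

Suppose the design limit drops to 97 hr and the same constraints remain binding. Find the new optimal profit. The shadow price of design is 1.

Δb = -2, so new z* = 954 + (1)·(-2) = 954 − 2 = 952.

952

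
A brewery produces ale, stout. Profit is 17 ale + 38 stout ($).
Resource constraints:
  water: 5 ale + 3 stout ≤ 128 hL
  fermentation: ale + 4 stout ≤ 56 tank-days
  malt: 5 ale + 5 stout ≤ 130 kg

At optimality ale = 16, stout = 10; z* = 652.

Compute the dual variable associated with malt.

Check each constraint at x*: water 110/128 (slack 18); fermentation 56/56 (tight); malt 130/130 (tight).
Since water is not tight, its dual is 0.
From A_Bᵀ y = c: 1·y_fermentation + 5·y_malt = 17; 4·y_fermentation + 5·y_malt = 38.
This yields shadow prices y_fermentation = 7, y_malt = 2.
Shadow price of malt = 2.

2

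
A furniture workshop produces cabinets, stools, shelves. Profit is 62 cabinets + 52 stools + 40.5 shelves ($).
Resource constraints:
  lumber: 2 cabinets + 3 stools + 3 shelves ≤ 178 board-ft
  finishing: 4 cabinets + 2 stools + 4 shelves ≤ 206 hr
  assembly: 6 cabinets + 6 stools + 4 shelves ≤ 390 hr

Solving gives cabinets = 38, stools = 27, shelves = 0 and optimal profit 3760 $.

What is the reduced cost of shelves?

-7.5

Binding: finishing and assembly. Non-binding: lumber (21 unused).
Since lumber is not tight, its dual is 0.
Dual feasibility on the basic columns requires 4·y_finishing + 6·y_assembly = 62, 2·y_finishing + 6·y_assembly = 52.
Solving: y_finishing = 5, y_assembly = 7.
Reduced cost of shelves: c₃ − yᵀa₃ = 40.5 − (5·4 + 7·4) = 40.5 − 48 = -7.5.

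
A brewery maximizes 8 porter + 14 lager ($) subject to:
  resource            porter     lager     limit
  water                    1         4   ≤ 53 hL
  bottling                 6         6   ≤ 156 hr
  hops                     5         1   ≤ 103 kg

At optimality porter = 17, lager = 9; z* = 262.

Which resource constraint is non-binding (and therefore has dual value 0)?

water: 53/53 (binding)
bottling: 156/156 (binding)
hops: 94/103 (slack 9)
By complementary slackness, a constraint with positive slack has shadow price 0 → hops.

hops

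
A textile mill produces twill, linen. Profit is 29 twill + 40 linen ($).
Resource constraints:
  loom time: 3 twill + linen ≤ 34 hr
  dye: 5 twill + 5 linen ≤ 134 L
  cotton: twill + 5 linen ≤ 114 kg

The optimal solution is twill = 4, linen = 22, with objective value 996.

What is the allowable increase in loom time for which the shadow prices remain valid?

Binding constraints: loom time, cotton. The basis is B = [[3,1],[1,5]] with det 14.
Per unit increase in loom time, x* moves by d = (0.3571, -0.0714).
The basis stays optimal until dye becomes binding; allowable increase = 2.8 hr.

2.8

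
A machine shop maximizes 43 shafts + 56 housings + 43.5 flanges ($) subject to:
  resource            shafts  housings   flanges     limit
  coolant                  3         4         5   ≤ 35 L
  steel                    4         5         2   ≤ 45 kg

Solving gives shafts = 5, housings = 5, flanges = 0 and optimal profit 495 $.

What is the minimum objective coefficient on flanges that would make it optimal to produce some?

Check each constraint at x*: coolant 35/35 (tight); steel 45/45 (tight).
Dual feasibility on the basic columns requires 3·y_coolant + 4·y_steel = 43, 4·y_coolant + 5·y_steel = 56.
Solving: y_coolant = 9, y_steel = 4.
flanges enters the basis when its profit ≥ yᵀa₃ = 9·5 + 4·2 = 53.

53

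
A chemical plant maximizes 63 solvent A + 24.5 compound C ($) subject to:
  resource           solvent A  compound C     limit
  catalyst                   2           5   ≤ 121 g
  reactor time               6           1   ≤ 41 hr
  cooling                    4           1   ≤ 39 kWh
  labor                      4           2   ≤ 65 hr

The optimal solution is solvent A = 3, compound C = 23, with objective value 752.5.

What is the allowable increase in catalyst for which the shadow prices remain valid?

Binding constraints: catalyst, reactor time. The basis is B = [[2,5],[6,1]] with det -28.
Per unit increase in catalyst, x* moves by d = (-0.0357, 0.2143).
The basis stays optimal until labor becomes binding; allowable increase = 24.5 g.

24.5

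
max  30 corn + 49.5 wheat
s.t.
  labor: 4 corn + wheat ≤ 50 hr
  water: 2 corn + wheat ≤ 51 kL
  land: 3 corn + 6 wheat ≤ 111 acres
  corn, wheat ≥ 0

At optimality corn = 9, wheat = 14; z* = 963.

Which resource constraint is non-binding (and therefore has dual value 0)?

water

labor: 50/50 (binding)
water: 32/51 (slack 19)
land: 111/111 (binding)
By complementary slackness, a constraint with positive slack has shadow price 0 → water.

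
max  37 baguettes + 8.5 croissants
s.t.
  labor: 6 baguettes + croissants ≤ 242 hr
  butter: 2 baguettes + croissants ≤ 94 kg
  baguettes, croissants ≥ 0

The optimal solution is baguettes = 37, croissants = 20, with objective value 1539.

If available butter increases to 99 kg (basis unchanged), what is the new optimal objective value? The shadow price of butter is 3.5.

1556.5

Δb = 5, so new z* = 1539 + (3.5)·(5) = 1539 + 17.5 = 1556.5.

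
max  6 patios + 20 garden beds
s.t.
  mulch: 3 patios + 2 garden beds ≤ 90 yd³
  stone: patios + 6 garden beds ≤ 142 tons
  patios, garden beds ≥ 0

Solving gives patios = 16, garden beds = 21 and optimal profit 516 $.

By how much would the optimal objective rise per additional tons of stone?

3

Both mulch and stone are binding at x*.
From A_Bᵀ y = c: 3·y_mulch + 1·y_stone = 6; 2·y_mulch + 6·y_stone = 20.
This yields shadow prices y_mulch = 1, y_stone = 3.
Shadow price of stone = 3.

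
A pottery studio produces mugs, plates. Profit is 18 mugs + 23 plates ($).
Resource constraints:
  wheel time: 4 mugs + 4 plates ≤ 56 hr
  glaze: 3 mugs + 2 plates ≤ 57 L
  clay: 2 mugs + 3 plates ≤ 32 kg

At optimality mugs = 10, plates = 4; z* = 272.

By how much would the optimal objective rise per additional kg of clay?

Check each constraint at x*: wheel time 56/56 (tight); glaze 38/57 (slack 19); clay 32/32 (tight).
By complementary slackness, y = 0 for the non-binding constraint.
Dual feasibility on the basic columns requires 4·y_wheel time + 2·y_clay = 18, 4·y_wheel time + 3·y_clay = 23.
This yields shadow prices y_wheel time = 2, y_clay = 5.
Shadow price of clay = 5.

5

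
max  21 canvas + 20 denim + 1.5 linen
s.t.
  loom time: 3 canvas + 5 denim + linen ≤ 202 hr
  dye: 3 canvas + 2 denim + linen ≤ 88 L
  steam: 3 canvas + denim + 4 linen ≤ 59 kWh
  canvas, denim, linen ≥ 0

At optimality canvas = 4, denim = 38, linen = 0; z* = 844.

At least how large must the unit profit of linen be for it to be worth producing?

7

Binding: loom time and dye. Non-binding: steam (9 unused).
By complementary slackness, y = 0 for the non-binding constraint.
From A_Bᵀ y = c: 3·y_loom time + 3·y_dye = 21; 5·y_loom time + 2·y_dye = 20.
Solving: y_loom time = 2, y_dye = 5.
linen enters the basis when its profit ≥ yᵀa₃ = 2·1 + 5·1 = 7.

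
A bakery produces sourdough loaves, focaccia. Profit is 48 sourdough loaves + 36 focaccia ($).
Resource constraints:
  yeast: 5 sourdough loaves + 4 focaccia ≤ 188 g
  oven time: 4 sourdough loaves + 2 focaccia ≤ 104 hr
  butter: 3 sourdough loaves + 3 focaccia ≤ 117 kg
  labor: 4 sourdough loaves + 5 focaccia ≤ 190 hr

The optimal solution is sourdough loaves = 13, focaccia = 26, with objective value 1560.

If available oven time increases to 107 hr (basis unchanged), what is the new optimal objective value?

At the optimum: yeast uses 169 of 188 (slack = 19); oven time uses 104 of 104 (binding); butter uses 117 of 117 (binding); labor uses 182 of 190 (slack = 8).
By complementary slackness, y = 0 for the non-binding constraints.
From A_Bᵀ y = c: 4·y_oven time + 3·y_butter = 48; 2·y_oven time + 3·y_butter = 36.
→ y_oven time = 6 and y_butter = 8.
Δz = y_oven time·Δb = 6 × (3) = 18, so new z* = 1560 + 18 = 1578.

1578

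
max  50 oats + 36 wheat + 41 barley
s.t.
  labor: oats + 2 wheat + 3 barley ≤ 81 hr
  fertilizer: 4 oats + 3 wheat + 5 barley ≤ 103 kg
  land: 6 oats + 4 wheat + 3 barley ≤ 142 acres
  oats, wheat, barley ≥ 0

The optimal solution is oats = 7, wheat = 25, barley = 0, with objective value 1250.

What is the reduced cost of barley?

Check each constraint at x*: labor 57/81 (slack 24); fertilizer 103/103 (tight); land 142/142 (tight).
Since labor is not tight, its dual is 0.
Dual feasibility on the basic columns requires 4·y_fertilizer + 6·y_land = 50, 3·y_fertilizer + 4·y_land = 36.
This yields shadow prices y_fertilizer = 8, y_land = 3.
Reduced cost of barley: c₃ − yᵀa₃ = 41 − (8·5 + 3·3) = 41 − 49 = -8.

-8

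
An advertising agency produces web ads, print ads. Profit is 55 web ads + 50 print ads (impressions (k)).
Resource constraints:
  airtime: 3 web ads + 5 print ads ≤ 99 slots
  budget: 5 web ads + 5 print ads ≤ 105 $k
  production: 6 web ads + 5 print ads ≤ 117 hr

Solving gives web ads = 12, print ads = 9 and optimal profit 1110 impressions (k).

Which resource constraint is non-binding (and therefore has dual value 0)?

airtime: 81/99 (slack 18)
budget: 105/105 (binding)
production: 117/117 (binding)
By complementary slackness, a constraint with positive slack has shadow price 0 → airtime.

airtime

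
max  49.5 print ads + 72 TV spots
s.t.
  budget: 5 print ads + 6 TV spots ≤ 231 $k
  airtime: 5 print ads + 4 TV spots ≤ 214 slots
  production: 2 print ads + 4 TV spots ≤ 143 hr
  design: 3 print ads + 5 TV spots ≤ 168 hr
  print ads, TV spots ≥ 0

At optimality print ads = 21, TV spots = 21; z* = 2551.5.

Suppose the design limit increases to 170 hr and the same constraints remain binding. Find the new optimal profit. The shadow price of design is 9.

2569.5

Δb = 2, so new z* = 2551.5 + (9)·(2) = 2551.5 + 18 = 2569.5.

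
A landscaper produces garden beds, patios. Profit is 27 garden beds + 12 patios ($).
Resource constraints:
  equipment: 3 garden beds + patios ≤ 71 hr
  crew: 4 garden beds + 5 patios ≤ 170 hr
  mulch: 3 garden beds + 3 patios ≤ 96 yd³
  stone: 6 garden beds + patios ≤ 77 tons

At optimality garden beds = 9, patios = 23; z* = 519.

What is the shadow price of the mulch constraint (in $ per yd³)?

3

At the optimum: equipment uses 50 of 71 (slack = 21); crew uses 151 of 170 (slack = 19); mulch uses 96 of 96 (binding); stone uses 77 of 77 (binding).
Slack constraints have shadow price 0 (complementary slackness).
From A_Bᵀ y = c: 3·y_mulch + 6·y_stone = 27; 3·y_mulch + 1·y_stone = 12.
Solving: y_mulch = 3, y_stone = 3.
Shadow price of mulch = 3.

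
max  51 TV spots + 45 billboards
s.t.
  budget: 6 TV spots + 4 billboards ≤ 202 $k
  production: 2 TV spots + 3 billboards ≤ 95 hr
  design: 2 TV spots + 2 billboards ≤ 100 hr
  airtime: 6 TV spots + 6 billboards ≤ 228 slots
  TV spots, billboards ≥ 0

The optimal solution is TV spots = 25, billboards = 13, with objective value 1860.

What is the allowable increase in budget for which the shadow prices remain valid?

Binding constraints: budget, airtime. The basis is B = [[6,4],[6,6]] with det 12.
Per unit increase in budget, x* moves by d = (0.5, -0.5).
The basis stays optimal until billboards reaches 0; allowable increase = 26 $k.

26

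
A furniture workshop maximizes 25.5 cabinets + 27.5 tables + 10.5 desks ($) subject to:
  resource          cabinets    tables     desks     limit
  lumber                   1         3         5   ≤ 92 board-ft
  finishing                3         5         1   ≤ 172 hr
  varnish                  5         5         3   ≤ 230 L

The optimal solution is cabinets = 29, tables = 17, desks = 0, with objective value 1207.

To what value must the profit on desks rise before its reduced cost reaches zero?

14.5

At the optimum: lumber uses 80 of 92 (slack = 12); finishing uses 172 of 172 (binding); varnish uses 230 of 230 (binding).
Slack constraints have shadow price 0 (complementary slackness).
The binding rows give the dual system: 3·y_finishing + 5·y_varnish = 25.5 and 5·y_finishing + 5·y_varnish = 27.5.
This yields shadow prices y_finishing = 1, y_varnish = 4.5.
desks enters the basis when its profit ≥ yᵀa₃ = 1·1 + 4.5·3 = 14.5.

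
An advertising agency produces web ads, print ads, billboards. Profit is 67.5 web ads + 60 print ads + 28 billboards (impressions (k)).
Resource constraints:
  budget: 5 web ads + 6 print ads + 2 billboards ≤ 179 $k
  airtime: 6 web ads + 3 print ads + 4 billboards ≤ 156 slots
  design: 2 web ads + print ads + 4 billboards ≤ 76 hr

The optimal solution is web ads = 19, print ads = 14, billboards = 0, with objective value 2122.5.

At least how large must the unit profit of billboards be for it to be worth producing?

At the optimum: budget uses 179 of 179 (binding); airtime uses 156 of 156 (binding); design uses 52 of 76 (slack = 24).
By complementary slackness, y = 0 for the non-binding constraint.
Dual feasibility on the basic columns requires 5·y_budget + 6·y_airtime = 67.5, 6·y_budget + 3·y_airtime = 60.
→ y_budget = 7.5 and y_airtime = 5.
billboards enters the basis when its profit ≥ yᵀa₃ = 7.5·2 + 5·4 = 35.

35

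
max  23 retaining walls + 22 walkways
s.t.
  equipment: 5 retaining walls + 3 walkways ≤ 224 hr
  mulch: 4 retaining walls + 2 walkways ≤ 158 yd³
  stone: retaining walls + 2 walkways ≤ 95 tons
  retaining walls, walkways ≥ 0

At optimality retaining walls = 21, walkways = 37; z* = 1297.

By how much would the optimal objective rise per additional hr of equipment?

At the optimum: equipment uses 216 of 224 (slack = 8); mulch uses 158 of 158 (binding); stone uses 95 of 95 (binding).
By complementary slackness, y = 0 for the non-binding constraint.
From A_Bᵀ y = c: 4·y_mulch + 1·y_stone = 23; 2·y_mulch + 2·y_stone = 22.
Solving: y_mulch = 4, y_stone = 7.
Shadow price of equipment = 0.

0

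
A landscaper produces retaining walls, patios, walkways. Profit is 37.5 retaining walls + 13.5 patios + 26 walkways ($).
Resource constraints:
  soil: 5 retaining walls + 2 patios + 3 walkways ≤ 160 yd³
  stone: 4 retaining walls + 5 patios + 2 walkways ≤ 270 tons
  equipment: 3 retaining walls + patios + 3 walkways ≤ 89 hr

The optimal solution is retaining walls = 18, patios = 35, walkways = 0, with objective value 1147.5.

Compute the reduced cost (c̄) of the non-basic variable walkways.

-5.5

Check each constraint at x*: soil 160/160 (tight); stone 247/270 (slack 23); equipment 89/89 (tight).
Slack constraints have shadow price 0 (complementary slackness).
The binding rows give the dual system: 5·y_soil + 3·y_equipment = 37.5 and 2·y_soil + 1·y_equipment = 13.5.
This yields shadow prices y_soil = 3, y_equipment = 7.5.
Reduced cost of walkways: c₃ − yᵀa₃ = 26 − (3·3 + 7.5·3) = 26 − 31.5 = -5.5.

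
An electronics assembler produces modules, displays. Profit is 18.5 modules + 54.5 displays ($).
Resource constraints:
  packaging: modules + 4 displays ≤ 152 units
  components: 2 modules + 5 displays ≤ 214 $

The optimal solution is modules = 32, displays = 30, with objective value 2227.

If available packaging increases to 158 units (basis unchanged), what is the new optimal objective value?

2260

Check each constraint at x*: packaging 152/152 (tight); components 214/214 (tight).
From A_Bᵀ y = c: 1·y_packaging + 2·y_components = 18.5; 4·y_packaging + 5·y_components = 54.5.
→ y_packaging = 5.5 and y_components = 6.5.
Δz = y_packaging·Δb = 5.5 × (6) = 33, so new z* = 2227 + 33 = 2260.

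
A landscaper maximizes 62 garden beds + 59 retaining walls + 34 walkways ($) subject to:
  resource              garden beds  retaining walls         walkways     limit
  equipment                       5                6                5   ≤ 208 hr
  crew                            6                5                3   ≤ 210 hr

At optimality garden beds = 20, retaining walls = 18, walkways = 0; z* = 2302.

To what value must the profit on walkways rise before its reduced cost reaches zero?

41

At the optimum: equipment uses 208 of 208 (binding); crew uses 210 of 210 (binding).
From A_Bᵀ y = c: 5·y_equipment + 6·y_crew = 62; 6·y_equipment + 5·y_crew = 59.
→ y_equipment = 4 and y_crew = 7.
walkways enters the basis when its profit ≥ yᵀa₃ = 4·5 + 7·3 = 41.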